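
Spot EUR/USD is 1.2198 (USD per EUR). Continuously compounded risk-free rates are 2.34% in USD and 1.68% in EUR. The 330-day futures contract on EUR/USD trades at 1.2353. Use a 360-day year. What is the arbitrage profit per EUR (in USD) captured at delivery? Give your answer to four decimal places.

0.0081 per EUR (in USD)

Fair futures: F* = S·e^(carry·T), with carry = (r_USD − r_EUR) = 0.0234 − 0.0168 = 0.0066
F* = 1.2198 · e^(0.0066 × 330/360) = 1.2198 · e^0.006050 = 1.2198 × 1.006068 = 1.2272
Market 1.2353 > fair 1.2272: forward overpriced → cash-and-carry (buy spot, short the forward).
At maturity, profit = |F_mkt − F*| = |1.2353 − 1.2272| = 0.0081 per EUR (in USD)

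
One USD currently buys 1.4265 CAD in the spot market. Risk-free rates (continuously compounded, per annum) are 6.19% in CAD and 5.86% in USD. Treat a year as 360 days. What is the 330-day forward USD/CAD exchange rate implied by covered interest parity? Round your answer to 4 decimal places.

F = S·e^((r_CAD − r_USD)T) = 1.4265 · e^((0.0619 − 0.0586) × 330/360)
= 1.4265 · e^0.003025 = 1.4265 × 1.003030
F = 1.4308 CAD per USD

1.4308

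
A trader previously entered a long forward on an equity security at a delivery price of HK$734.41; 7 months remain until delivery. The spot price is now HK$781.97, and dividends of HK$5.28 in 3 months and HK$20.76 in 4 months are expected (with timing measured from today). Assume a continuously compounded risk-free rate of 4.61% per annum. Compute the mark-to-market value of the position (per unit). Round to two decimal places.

HK$41.38

PV(remaining dividends) I = 5.28·e^(−0.0461·3/12) + 20.76·e^(−0.0461·4/12) = 25.6629
Current forward F = (S − I)·e^(rT) = (781.97 − 25.6629)·e^(0.0461·7/12) = 756.3071 × 1.027257 = 776.9218
Value (long) = (F − K)·e^(−rT) = (776.9218 − 734.41) × 0.973467 = 41.3838
Value = HK$41.38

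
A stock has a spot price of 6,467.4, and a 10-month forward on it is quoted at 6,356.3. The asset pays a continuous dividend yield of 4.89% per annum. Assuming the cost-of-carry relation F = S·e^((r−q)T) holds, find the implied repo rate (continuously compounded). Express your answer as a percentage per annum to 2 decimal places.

From F = S·e^((r−q)T): (r − q) = ln(F/S)/T
ln(6356.3/6467.4) = ln(0.982822) = -0.017327
(r − q) = -0.017327 / (10/12) = -0.020792
r = ln(F/S)/T + q = -0.020792 + 0.0489 = 0.028108
r = 2.81%

2.81%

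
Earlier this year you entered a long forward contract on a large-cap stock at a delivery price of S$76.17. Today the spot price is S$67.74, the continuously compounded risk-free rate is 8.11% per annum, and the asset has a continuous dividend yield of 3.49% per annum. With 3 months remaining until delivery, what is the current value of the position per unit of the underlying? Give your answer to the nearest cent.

-S$7.49

Current fair forward for the remaining 3 months: F = S·e^((r − q)·T), (r − q) = 0.0811 − 0.0349 = 0.0462
F = 67.74 · e^(0.0462 × 3/12) = 67.74 × 1.011617 = 68.5269
Value of long forward = (F − K)·e^(−rT) = (68.5269 − 76.17) · e^(−0.0811·3/12)
= -7.6431 × 0.979929 = -7.49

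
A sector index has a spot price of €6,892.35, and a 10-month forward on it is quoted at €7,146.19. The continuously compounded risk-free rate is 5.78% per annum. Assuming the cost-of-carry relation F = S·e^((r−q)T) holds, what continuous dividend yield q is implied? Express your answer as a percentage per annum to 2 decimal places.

1.44%

From F = S·e^((r−q)T): (r − q) = ln(F/S)/T
ln(7146.19/6892.35) = ln(1.036829) = 0.036167
(r − q) = 0.036167 / (10/12) = 0.043400
q = r − ln(F/S)/T = 0.0578 − 0.043400 = 0.014400
q = 1.44%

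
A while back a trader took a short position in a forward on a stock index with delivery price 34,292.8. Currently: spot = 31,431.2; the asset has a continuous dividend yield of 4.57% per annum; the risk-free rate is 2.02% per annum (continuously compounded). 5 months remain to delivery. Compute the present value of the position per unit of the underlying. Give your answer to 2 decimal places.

Current fair forward for the remaining 5 months: F = S·e^((r − q)·T), (r − q) = 0.0202 − 0.0457 = -0.0255
F = 31431.2 · e^(-0.0255 × 5/12) = 31431.2 × 0.98943125 = 31099.0115
Value of long forward = (F − K)·e^(−rT) = (31099.0115 − 34292.8) · e^(−0.0202·5/12)
= -3193.7885 × 0.99161865 = -3167.02
Short position value = −(long value) = 3167.02

3167.02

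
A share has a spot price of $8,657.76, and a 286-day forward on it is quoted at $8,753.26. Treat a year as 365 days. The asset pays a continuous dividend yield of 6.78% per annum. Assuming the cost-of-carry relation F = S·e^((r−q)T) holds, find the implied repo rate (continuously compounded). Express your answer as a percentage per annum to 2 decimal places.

8.18%

From F = S·e^((r−q)T): (r − q) = ln(F/S)/T
ln(8753.26/8657.76) = ln(1.011031) = 0.010971
(r − q) = 0.010971 / (286/365) = 0.014001
r = ln(F/S)/T + q = 0.014001 + 0.0678 = 0.081801
r = 8.18%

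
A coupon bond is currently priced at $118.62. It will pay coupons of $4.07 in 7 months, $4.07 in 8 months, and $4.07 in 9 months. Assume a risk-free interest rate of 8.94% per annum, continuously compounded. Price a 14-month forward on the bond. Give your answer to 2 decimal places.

PV(coupons) I = 4.07·e^(−0.0894·7/12) + 4.07·e^(−0.0894·8/12) + 4.07·e^(−0.0894·9/12)
I = 3.8632 + 3.8345 + 3.8061 = 11.5038
F = (S − I)·e^(rT) = (118.62 − 11.5038) · e^(0.0894·14/12)
= 107.1162 · e^0.104300 = 107.1162 × 1.109933 = $118.89

$118.89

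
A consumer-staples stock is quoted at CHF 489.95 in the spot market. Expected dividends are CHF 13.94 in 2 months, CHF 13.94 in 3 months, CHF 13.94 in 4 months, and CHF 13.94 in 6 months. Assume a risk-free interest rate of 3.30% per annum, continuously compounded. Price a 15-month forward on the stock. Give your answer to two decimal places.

CHF 453.07

PV(dividends) I = 13.94·e^(−0.0330·2/12) + 13.94·e^(−0.0330·3/12) + 13.94·e^(−0.0330·4/12) + 13.94·e^(−0.0330·6/12)
I = 13.8635 + 13.8255 + 13.7875 + 13.7119 = 55.1884
F = (S − I)·e^(rT) = (489.95 − 55.1884) · e^(0.0330·15/12)
= 434.7616 · e^0.041250 = 434.7616 × 1.042113 = CHF 453.07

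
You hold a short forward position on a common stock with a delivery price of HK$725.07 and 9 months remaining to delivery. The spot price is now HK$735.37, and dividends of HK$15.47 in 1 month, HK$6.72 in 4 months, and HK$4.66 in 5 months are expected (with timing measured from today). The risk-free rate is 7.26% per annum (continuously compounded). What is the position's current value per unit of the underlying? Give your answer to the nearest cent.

-HK$22.27

PV(remaining dividends) I = 15.47·e^(−0.0726·1/12) + 6.72·e^(−0.0726·4/12) + 4.66·e^(−0.0726·5/12) = 26.4572
Current forward F = (S − I)·e^(rT) = (735.37 − 26.4572)·e^(0.0726·9/12) = 708.9128 × 1.055960 = 748.5836
Value (long) = (F − K)·e^(−rT) = (748.5836 − 725.07) × 0.947006 = 22.2675
Short position value = −(long value) = -HK$22.27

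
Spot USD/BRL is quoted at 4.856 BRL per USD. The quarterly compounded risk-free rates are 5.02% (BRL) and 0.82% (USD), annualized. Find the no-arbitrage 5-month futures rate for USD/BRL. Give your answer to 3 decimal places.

4.941

By covered interest parity, F = S · (1+r_BRL/4)^(4T) / (1+r_USD/4)^(4T)
= 4.856 × 1.021004 / 1.003419 = 4.856 × 1.017525
F = 4.941 BRL per USD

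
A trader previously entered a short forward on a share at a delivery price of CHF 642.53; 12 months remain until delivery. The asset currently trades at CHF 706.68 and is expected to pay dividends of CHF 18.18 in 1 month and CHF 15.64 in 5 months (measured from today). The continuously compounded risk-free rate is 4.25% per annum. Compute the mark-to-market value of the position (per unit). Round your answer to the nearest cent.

PV(remaining dividends) I = 18.18·e^(−0.0425·1/12) + 15.64·e^(−0.0425·5/12) = 33.4812
Current forward F = (S − I)·e^(rT) = (706.68 − 33.4812)·e^(0.0425·12/12) = 673.1988 × 1.043416 = 702.4264
Value (long) = (F − K)·e^(−rT) = (702.4264 − 642.53) × 0.958390 = 57.4041
Short position value = −(long value) = -CHF 57.40

-CHF 57.40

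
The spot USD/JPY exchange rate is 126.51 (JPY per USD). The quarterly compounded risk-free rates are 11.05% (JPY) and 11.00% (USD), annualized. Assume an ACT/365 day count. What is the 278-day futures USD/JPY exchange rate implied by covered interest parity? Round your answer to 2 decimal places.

By covered interest parity, F = S · (1+r_JPY/4)^(4T) / (1+r_USD/4)^(4T)
= 126.51 × 1.086564 / 1.086161 = 126.51 × 1.000371
F = 126.56 JPY per USD

126.56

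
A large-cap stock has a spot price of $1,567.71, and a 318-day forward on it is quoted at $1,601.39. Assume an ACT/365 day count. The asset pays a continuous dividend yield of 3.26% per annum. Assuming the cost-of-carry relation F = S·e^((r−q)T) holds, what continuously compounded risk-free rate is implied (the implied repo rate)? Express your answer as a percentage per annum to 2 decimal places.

5.70%

From F = S·e^((r−q)T): (r − q) = ln(F/S)/T
ln(1601.39/1567.71) = ln(1.021484) = 0.021256
(r − q) = 0.021256 / (318/365) = 0.024398
r = ln(F/S)/T + q = 0.024398 + 0.0326 = 0.056998
r = 5.70%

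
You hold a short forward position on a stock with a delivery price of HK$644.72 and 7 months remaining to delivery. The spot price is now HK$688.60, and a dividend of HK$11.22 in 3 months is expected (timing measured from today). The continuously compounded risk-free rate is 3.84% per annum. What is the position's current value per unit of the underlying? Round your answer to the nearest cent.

PV(remaining dividends) I = 11.22·e^(−0.0384·3/12) = 11.1128
Current forward F = (S − I)·e^(rT) = (688.60 − 11.1128)·e^(0.0384·7/12) = 677.4872 × 1.022653 = 692.8343
Value (long) = (F − K)·e^(−rT) = (692.8343 − 644.72) × 0.977849 = 47.0485
Short position value = −(long value) = -HK$47.05

-HK$47.05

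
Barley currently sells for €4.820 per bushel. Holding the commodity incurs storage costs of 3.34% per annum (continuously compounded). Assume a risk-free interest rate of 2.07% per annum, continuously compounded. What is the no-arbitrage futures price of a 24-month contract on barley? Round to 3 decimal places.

Net carry = r + u − y = 0.0207 + 0.0334 − 0.0000 = 0.0541
F = S·e^((r+u−y)T) = 4.820 · e^(0.0541 × 24/12) = 4.820 · e^0.108200
= 4.820 × 1.114271 = €5.371 per bushel

€5.371 per bushel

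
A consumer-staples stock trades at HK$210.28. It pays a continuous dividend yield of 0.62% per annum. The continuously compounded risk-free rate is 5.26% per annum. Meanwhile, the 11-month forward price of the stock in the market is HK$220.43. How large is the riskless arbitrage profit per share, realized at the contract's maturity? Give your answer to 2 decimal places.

HK$1.01 per share

Fair forward: F* = S·e^(carry·T), with carry = (r − q) = 0.0526 − 0.0062 = 0.0464
F* = 210.28 · e^(0.0464 × 11/12) = 210.28 · e^0.042533 = 210.28 × 1.043450 = HK$219.4167
Market HK$220.43 > fair HK$219.4167: forward overpriced → cash-and-carry (buy spot, short the forward).
At maturity, profit = |F_mkt − F*| = |220.43 − 219.4167| = HK$1.01 per share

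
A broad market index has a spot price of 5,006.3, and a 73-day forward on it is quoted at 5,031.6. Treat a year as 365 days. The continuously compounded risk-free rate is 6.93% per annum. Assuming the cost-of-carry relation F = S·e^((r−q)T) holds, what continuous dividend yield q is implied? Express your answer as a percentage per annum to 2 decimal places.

From F = S·e^((r−q)T): (r − q) = ln(F/S)/T
ln(5031.6/5006.3) = ln(1.005054) = 0.005041
(r − q) = 0.005041 / (73/365) = 0.025205
q = r − ln(F/S)/T = 0.0693 − 0.025205 = 0.044095
q = 4.41%

4.41%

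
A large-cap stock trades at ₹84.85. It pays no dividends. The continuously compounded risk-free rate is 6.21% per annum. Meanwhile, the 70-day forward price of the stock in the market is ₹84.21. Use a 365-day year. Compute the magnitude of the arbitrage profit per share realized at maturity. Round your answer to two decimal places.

₹1.66 per share

Fair forward: F* = S·e^(carry·T), with carry = r = 0.0621
F* = 84.85 · e^(0.0621 × 70/365) = 84.85 · e^0.011910 = 84.85 × 1.011981 = ₹85.8666
Market ₹84.21 < fair ₹85.8666: forward underpriced → reverse cash-and-carry (short spot, go long the forward).
At maturity, profit = |F_mkt − F*| = |84.21 − 85.8666| = ₹1.66 per share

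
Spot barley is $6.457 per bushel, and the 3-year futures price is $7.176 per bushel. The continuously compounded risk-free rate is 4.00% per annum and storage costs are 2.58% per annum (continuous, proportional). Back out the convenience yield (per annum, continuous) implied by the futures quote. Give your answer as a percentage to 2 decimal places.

F = S·e^((r+u−y)T) ⇒ (r+u−y) = ln(F/S)/T
ln(7.176/6.457) = 0.105577; /T ⇒ 0.035192
y = r + u − ln(F/S)/T = 0.0400 + 0.0258 − 0.035192 = 0.030608
y = 3.06%

3.06%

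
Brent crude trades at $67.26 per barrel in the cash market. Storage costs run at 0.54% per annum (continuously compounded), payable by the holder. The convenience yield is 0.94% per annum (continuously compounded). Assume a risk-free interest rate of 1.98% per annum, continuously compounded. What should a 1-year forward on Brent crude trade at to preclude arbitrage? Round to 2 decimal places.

$68.33 per barrel

Net carry = r + u − y = 0.0198 + 0.0054 − 0.0094 = 0.0158
F = S·e^((r+u−y)T) = 67.26 · e^(0.0158 × 1) = 67.26 · e^0.015800
= 67.26 × 1.015925 = $68.33 per barrel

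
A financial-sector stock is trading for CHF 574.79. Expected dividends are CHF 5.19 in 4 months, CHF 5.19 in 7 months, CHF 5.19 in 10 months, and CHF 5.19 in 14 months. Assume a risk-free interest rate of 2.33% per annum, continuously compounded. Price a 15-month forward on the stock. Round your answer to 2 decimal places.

PV(dividends) I = 5.19·e^(−0.0233·4/12) + 5.19·e^(−0.0233·7/12) + 5.19·e^(−0.0233·10/12) + 5.19·e^(−0.0233·14/12)
I = 5.1498 + 5.1199 + 5.0902 + 5.0508 = 20.4107
F = (S − I)·e^(rT) = (574.79 − 20.4107) · e^(0.0233·15/12)
= 554.3793 · e^0.029125 = 554.3793 × 1.029553 = CHF 570.76

CHF 570.76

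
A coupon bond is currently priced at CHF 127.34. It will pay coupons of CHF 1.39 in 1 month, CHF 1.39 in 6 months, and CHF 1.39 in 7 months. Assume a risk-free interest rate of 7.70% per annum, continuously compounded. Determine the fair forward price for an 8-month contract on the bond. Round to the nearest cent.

CHF 129.79

PV(coupons) I = 1.39·e^(−0.0770·1/12) + 1.39·e^(−0.0770·6/12) + 1.39·e^(−0.0770·7/12)
I = 1.3811 + 1.3375 + 1.3289 = 4.0475
F = (S − I)·e^(rT) = (127.34 − 4.0475) · e^(0.0770·8/12)
= 123.2925 · e^0.051333 = 123.2925 × 1.052673 = CHF 129.79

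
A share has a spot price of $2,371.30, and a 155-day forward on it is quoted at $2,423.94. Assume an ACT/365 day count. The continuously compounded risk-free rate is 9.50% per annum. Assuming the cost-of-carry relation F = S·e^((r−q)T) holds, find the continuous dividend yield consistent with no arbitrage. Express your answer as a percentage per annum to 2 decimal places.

4.33%

From F = S·e^((r−q)T): (r − q) = ln(F/S)/T
ln(2423.94/2371.30) = ln(1.022199) = 0.021956
(r − q) = 0.021956 / (155/365) = 0.051703
q = r − ln(F/S)/T = 0.0950 − 0.051703 = 0.043297
q = 4.33%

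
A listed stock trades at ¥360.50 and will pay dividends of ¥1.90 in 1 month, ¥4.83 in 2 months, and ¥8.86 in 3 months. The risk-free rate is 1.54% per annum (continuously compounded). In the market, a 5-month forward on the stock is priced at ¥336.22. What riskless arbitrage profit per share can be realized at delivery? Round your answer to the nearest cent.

¥10.96 per share

PV(dividends) I = 1.90·e^(−0.0154·1/12) + 4.83·e^(−0.0154·2/12) + 8.86·e^(−0.0154·3/12) = 15.5411
Fair forward F* = (S − I)·e^(rT) = (360.50 − 15.5411)·e^0.006417 = 344.9589 × 1.006438 = 347.1797
Market ¥336.22 < fair 347.1797: forward underpriced → reverse cash-and-carry (short the stock, invest proceeds at r, pay the dividends, go long the forward).
Profit at T = |F_mkt − F*| = |336.22 − 347.1797| = ¥10.96 per share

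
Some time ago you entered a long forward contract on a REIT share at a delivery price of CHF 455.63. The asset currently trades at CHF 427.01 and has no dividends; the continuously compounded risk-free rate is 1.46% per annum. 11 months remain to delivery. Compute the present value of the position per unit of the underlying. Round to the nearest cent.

-CHF 22.56

Current fair forward for the remaining 11 months: F = S·e^(r·T), r = 0.0146
F = 427.01 · e^(0.0146 × 11/12) = 427.01 × 1.013473 = 432.7631
Value of long forward = (F − K)·e^(−rT) = (432.7631 − 455.63) · e^(−0.0146·11/12)
= -22.8669 × 0.986706 = -22.56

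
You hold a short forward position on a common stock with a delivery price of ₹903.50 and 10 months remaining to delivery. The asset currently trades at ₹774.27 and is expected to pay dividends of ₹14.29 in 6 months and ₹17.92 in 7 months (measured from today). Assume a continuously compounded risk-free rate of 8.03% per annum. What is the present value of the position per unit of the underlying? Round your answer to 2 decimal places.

₹101.58

PV(remaining dividends) I = 14.29·e^(−0.0803·6/12) + 17.92·e^(−0.0803·7/12) = 30.8276
Current forward F = (S − I)·e^(rT) = (774.27 − 30.8276)·e^(0.0803·10/12) = 743.4424 × 1.069206 = 794.8931
Value (long) = (F − K)·e^(−rT) = (794.8931 − 903.50) × 0.935273 = -101.5771
Short position value = −(long value) = ₹101.58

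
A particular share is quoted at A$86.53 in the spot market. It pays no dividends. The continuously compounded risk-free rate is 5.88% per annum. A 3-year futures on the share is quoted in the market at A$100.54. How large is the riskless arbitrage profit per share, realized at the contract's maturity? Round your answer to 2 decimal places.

Fair futures: F* = S·e^(carry·T), with carry = r = 0.0588
F* = 86.53 · e^(0.0588 × 3) = 86.53 · e^0.176400 = 86.53 × 1.192915 = A$103.2229
Market A$100.54 < fair A$103.2229: forward underpriced → reverse cash-and-carry (short spot, go long the forward).
At maturity, profit = |F_mkt − F*| = |100.54 − 103.2229| = A$2.68 per share

A$2.68 per share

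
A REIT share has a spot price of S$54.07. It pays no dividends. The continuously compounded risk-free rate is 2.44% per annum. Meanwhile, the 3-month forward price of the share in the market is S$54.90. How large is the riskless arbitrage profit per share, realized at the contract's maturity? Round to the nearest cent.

Fair forward: F* = S·e^(carry·T), with carry = r = 0.0244
F* = 54.07 · e^(0.0244 × 3/12) = 54.07 · e^0.006100 = 54.07 × 1.006119 = S$54.4009
Market S$54.90 > fair S$54.4009: forward overpriced → cash-and-carry (buy spot, short the forward).
At maturity, profit = |F_mkt − F*| = |54.90 − 54.4009| = S$0.50 per share

S$0.50 per share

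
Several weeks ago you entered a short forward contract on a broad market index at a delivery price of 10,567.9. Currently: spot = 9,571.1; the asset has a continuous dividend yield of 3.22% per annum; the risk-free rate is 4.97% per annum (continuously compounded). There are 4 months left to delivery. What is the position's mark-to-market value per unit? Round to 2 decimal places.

925.35

Current fair forward for the remaining 4 months: F = S·e^((r − q)·T), (r − q) = 0.0497 − 0.0322 = 0.0175
F = 9571.1 · e^(0.0175 × 4/12) = 9571.1 × 1.00585038 = 9627.0946
Value of long forward = (F − K)·e^(−rT) = (9627.0946 − 10567.9) · e^(−0.0497·4/12)
= -940.8054 × 0.98356981 = -925.35
Short position value = −(long value) = 925.35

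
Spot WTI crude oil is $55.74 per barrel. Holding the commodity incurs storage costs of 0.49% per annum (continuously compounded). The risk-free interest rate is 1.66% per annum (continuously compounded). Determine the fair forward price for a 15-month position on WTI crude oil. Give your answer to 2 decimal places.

Net carry = r + u − y = 0.0166 + 0.0049 − 0.0000 = 0.0215
F = S·e^((r+u−y)T) = 55.74 · e^(0.0215 × 15/12) = 55.74 · e^0.026875
= 55.74 × 1.027239 = $57.26 per barrel

$57.26 per barrel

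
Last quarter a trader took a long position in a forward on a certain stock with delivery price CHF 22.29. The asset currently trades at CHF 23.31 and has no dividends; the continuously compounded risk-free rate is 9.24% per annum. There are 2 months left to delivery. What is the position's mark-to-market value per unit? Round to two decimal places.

Current fair forward for the remaining 2 months: F = S·e^(r·T), r = 0.0924
F = 23.31 · e^(0.0924 × 2/12) = 23.31 × 1.015519 = 23.6717
Value of long forward = (F − K)·e^(−rT) = (23.6717 − 22.29) · e^(−0.0924·2/12)
= 1.3817 × 0.984718 = 1.36

CHF 1.36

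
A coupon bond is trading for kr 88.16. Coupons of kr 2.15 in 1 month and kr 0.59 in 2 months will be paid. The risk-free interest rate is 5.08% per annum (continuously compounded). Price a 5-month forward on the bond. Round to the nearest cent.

kr 87.26

PV(coupons) I = 2.15·e^(−0.0508·1/12) + 0.59·e^(−0.0508·2/12)
I = 2.1409 + 0.5850 = 2.7259
F = (S − I)·e^(rT) = (88.16 − 2.7259) · e^(0.0508·5/12)
= 85.4341 · e^0.021167 = 85.4341 × 1.021393 = kr 87.26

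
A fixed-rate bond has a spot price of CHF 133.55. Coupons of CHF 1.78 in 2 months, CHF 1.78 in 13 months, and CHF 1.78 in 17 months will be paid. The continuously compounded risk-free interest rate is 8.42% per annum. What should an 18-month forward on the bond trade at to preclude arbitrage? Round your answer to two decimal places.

PV(coupons) I = 1.78·e^(−0.0842·2/12) + 1.78·e^(−0.0842·13/12) + 1.78·e^(−0.0842·17/12)
I = 1.7552 + 1.6248 + 1.5799 = 4.9599
F = (S − I)·e^(rT) = (133.55 − 4.9599) · e^(0.0842·18/12)
= 128.5901 · e^0.126300 = 128.5901 × 1.134623 = CHF 145.90

CHF 145.90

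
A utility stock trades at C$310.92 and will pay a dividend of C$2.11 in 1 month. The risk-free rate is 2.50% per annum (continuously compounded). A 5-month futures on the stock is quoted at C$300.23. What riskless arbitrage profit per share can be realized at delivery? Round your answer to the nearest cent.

PV(dividends) I = 2.11·e^(−0.0250·1/12) = 2.1056
Fair futures F* = (S − I)·e^(rT) = (310.92 − 2.1056)·e^0.010417 = 308.8144 × 1.010471 = 312.0480
Market C$300.23 < fair 312.0480: forward underpriced → reverse cash-and-carry (short the stock, invest proceeds at r, pay the dividends, go long the forward).
Profit at T = |F_mkt − F*| = |300.23 − 312.0480| = C$11.82 per share

C$11.82 per share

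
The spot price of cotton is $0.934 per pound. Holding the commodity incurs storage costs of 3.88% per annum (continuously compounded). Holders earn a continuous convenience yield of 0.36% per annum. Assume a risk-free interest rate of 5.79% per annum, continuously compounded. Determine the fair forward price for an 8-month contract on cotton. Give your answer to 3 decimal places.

Net carry = r + u − y = 0.0579 + 0.0388 − 0.0036 = 0.0931
F = S·e^((r+u−y)T) = 0.934 · e^(0.0931 × 8/12) = 0.934 · e^0.062067
= 0.934 × 1.064034 = $0.994 per pound

$0.994 per pound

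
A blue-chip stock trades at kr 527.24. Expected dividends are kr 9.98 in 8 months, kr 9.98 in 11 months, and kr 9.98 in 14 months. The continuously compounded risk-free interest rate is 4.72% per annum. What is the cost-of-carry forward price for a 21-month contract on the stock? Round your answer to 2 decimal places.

PV(dividends) I = 9.98·e^(−0.0472·8/12) + 9.98·e^(−0.0472·11/12) + 9.98·e^(−0.0472·14/12)
I = 9.6709 + 9.5574 + 9.4453 = 28.6736
F = (S − I)·e^(rT) = (527.24 − 28.6736) · e^(0.0472·21/12)
= 498.5664 · e^0.082600 = 498.5664 × 1.086107 = kr 541.50

kr 541.50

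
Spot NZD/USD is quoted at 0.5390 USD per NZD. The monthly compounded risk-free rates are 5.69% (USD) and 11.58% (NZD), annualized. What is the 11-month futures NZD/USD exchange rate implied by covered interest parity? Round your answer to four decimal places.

0.5109

By covered interest parity, F = S · (1+r_USD/12)^(12T) / (1+r_NZD/12)^(12T)
= 0.5390 × 1.053413 / 1.111423 = 0.5390 × 0.947806
F = 0.5109 USD per NZD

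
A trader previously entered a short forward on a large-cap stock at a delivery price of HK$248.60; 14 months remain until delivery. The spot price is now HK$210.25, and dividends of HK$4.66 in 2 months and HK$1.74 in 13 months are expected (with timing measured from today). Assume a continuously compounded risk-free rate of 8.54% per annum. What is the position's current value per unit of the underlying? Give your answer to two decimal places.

HK$20.96

PV(remaining dividends) I = 4.66·e^(−0.0854·2/12) + 1.74·e^(−0.0854·13/12) = 6.1804
Current forward F = (S − I)·e^(rT) = (210.25 − 6.1804)·e^(0.0854·14/12) = 204.0696 × 1.104766 = 225.4492
Value (long) = (F − K)·e^(−rT) = (225.4492 − 248.60) × 0.905169 = -20.9554
Short position value = −(long value) = HK$20.96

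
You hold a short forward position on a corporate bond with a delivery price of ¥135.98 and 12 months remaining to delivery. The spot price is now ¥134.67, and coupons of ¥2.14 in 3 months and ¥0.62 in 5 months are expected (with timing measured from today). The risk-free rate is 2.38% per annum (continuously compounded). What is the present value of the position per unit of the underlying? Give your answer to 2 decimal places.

¥0.85

PV(remaining coupons) I = 2.14·e^(−0.0238·3/12) + 0.62·e^(−0.0238·5/12) = 2.7412
Current forward F = (S − I)·e^(rT) = (134.67 − 2.7412)·e^(0.0238·12/12) = 131.9288 × 1.024085 = 135.1063
Value (long) = (F − K)·e^(−rT) = (135.1063 − 135.98) × 0.976481 = -0.8532
Short position value = −(long value) = ¥0.85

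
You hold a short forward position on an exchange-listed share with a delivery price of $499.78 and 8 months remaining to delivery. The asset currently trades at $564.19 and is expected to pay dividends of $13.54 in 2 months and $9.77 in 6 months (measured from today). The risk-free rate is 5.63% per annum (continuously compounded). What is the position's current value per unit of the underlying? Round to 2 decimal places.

PV(remaining dividends) I = 13.54·e^(−0.0563·2/12) + 9.77·e^(−0.0563·6/12) = 22.9124
Current forward F = (S − I)·e^(rT) = (564.19 − 22.9124)·e^(0.0563·8/12) = 541.2776 × 1.038247 = 561.9798
Value (long) = (F − K)·e^(−rT) = (561.9798 − 499.78) × 0.963162 = 59.9085
Short position value = −(long value) = -$59.91

-$59.91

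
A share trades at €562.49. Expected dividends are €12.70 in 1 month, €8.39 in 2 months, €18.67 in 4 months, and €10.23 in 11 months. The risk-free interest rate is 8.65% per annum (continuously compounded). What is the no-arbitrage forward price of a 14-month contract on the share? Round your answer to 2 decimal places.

PV(dividends) I = 12.70·e^(−0.0865·1/12) + 8.39·e^(−0.0865·2/12) + 18.67·e^(−0.0865·4/12) + 10.23·e^(−0.0865·11/12)
I = 12.6088 + 8.2699 + 18.1394 + 9.4502 = 48.4683
F = (S − I)·e^(rT) = (562.49 − 48.4683) · e^(0.0865·14/12)
= 514.0217 · e^0.100917 = 514.0217 × 1.106185 = €568.60

€568.60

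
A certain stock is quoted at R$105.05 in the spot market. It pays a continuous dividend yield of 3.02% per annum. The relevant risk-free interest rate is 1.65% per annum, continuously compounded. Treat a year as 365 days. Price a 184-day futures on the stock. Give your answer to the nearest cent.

F = S·e^((r − q)T) = 105.05 · e^((0.0165 − 0.0302) × 184/365)
= 105.05 · e^-0.006906 = 105.05 × 0.993118
F = R$104.33

R$104.33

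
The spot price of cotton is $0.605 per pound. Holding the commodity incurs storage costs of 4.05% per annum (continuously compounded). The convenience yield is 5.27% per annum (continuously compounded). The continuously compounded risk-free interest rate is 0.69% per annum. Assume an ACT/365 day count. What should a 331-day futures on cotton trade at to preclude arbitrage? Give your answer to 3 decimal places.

$0.602 per pound

Net carry = r + u − y = 0.0069 + 0.0405 − 0.0527 = -0.0053
F = S·e^((r+u−y)T) = 0.605 · e^(-0.0053 × 331/365) = 0.605 · e^-0.004806
= 0.605 × 0.995206 = $0.602 per pound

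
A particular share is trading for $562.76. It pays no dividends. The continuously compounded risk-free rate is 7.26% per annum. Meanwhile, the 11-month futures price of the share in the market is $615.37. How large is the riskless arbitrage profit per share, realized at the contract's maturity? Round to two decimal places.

Fair futures: F* = S·e^(carry·T), with carry = r = 0.0726
F* = 562.76 · e^(0.0726 × 11/12) = 562.76 · e^0.066550 = 562.76 × 1.068814 = $601.4858
Market $615.37 > fair $601.4858: forward overpriced → cash-and-carry (buy spot, short the forward).
At maturity, profit = |F_mkt − F*| = |615.37 − 601.4858| = $13.88 per share

$13.88 per share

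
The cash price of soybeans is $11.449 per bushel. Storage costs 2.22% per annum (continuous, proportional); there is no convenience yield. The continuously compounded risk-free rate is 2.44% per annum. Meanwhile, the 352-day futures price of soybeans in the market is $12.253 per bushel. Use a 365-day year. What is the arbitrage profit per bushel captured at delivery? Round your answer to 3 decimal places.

Fair futures: F* = S·e^(carry·T), with carry = (r + u) = 0.0244 + 0.0222 = 0.0466
F* = 11.449 · e^(0.0466 × 352/365) = 11.449 · e^0.044940 = 11.449 × 1.045965 = $11.9753
Market $12.253 > fair $11.9753: forward overpriced → cash-and-carry (buy spot, short the forward).
At maturity, profit = |F_mkt − F*| = |12.253 − 11.9753| = $0.278 per bushel

$0.278 per bushel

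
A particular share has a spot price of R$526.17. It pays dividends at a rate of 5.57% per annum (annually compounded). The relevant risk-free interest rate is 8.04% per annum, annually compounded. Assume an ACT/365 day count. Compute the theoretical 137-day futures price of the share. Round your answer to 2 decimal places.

F = S · (1+r)^T / (1+q)^T
= 526.17 × 1.029451 / 1.020553 = 526.17 × 1.008719
F = R$530.76

R$530.76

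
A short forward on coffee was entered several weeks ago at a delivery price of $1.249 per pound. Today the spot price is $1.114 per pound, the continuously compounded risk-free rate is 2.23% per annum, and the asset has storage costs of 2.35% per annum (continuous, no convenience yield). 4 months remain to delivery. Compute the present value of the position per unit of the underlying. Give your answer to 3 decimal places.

Current fair forward for the remaining 4 months: F = S·e^((r + u)·T), (r + u) = 0.0223 + 0.0235 = 0.0458
F = 1.114 · e^(0.0458 × 4/12) = 1.114 × 1.015384 = 1.1311
Value of long forward = (F − K)·e^(−rT) = (1.1311 − 1.249) · e^(−0.0223·4/12)
= -0.1179 × 0.992594 = -0.117
Short position value = −(long value) = $0.117

$0.117 per pound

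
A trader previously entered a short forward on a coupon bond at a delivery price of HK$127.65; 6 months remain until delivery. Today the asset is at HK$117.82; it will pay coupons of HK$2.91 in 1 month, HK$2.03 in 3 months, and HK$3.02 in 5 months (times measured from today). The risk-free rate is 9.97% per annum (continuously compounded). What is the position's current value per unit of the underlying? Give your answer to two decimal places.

PV(remaining coupons) I = 2.91·e^(−0.0997·1/12) + 2.03·e^(−0.0997·3/12) + 3.02·e^(−0.0997·5/12) = 7.7631
Current forward F = (S − I)·e^(rT) = (117.82 − 7.7631)·e^(0.0997·6/12) = 110.0569 × 1.051113 = 115.6822
Value (long) = (F − K)·e^(−rT) = (115.6822 − 127.65) × 0.951372 = -11.3858
Short position value = −(long value) = HK$11.39

HK$11.39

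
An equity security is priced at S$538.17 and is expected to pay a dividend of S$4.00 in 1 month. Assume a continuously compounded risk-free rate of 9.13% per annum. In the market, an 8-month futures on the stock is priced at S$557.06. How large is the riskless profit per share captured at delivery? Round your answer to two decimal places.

PV(dividends) I = 4.00·e^(−0.0913·1/12) = 3.9697
Fair futures F* = (S − I)·e^(rT) = (538.17 − 3.9697)·e^0.060867 = 534.2003 × 1.062758 = 567.7256
Market S$557.06 < fair 567.7256: forward underpriced → reverse cash-and-carry (short the stock, invest proceeds at r, pay the dividends, go long the forward).
Profit at T = |F_mkt − F*| = |557.06 − 567.7256| = S$10.67 per share

S$10.67 per share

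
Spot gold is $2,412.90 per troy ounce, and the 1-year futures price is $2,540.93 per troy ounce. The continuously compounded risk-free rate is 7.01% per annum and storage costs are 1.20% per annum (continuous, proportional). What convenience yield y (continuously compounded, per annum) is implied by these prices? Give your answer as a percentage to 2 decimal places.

3.04%

F = S·e^((r+u−y)T) ⇒ (r+u−y) = ln(F/S)/T
ln(2540.93/2412.90) = 0.051701; /T ⇒ 0.051701
y = r + u − ln(F/S)/T = 0.0701 + 0.0120 − 0.051701 = 0.030399
y = 3.04%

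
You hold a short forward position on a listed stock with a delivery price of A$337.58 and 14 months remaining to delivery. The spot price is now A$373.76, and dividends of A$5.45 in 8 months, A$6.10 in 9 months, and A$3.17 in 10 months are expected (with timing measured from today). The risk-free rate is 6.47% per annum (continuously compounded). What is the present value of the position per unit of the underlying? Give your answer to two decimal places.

-A$46.69

PV(remaining dividends) I = 5.45·e^(−0.0647·8/12) + 6.10·e^(−0.0647·9/12) + 3.17·e^(−0.0647·10/12) = 14.0346
Current forward F = (S − I)·e^(rT) = (373.76 − 14.0346)·e^(0.0647·14/12) = 359.7254 × 1.078405 = 387.9297
Value (long) = (F − K)·e^(−rT) = (387.9297 − 337.58) × 0.927295 = 46.6890
Short position value = −(long value) = -A$46.69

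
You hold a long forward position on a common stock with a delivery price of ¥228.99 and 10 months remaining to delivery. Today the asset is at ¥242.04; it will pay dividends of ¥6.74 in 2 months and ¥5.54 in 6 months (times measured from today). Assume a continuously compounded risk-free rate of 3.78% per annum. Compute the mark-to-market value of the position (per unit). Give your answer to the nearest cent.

¥8.02

PV(remaining dividends) I = 6.74·e^(−0.0378·2/12) + 5.54·e^(−0.0378·6/12) = 12.1339
Current forward F = (S − I)·e^(rT) = (242.04 − 12.1339)·e^(0.0378·10/12) = 229.9061 × 1.032001 = 237.2633
Value (long) = (F − K)·e^(−rT) = (237.2633 − 228.99) × 0.968991 = 8.0168
Value = ¥8.02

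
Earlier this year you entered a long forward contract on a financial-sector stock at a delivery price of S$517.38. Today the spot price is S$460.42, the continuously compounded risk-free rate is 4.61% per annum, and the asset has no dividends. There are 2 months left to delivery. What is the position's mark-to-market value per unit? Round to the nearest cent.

-S$53.00

Current fair forward for the remaining 2 months: F = S·e^(r·T), r = 0.0461
F = 460.42 · e^(0.0461 × 2/12) = 460.42 × 1.007713 = 463.9712
Value of long forward = (F − K)·e^(−rT) = (463.9712 − 517.38) · e^(−0.0461·2/12)
= -53.4088 × 0.992346 = -53.00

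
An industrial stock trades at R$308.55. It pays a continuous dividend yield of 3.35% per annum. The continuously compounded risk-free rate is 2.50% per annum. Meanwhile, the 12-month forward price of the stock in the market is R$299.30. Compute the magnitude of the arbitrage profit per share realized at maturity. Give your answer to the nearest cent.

R$6.64 per share

Fair forward: F* = S·e^(carry·T), with carry = (r − q) = 0.0250 − 0.0335 = -0.0085
F* = 308.55 · e^(-0.0085 × 12/12) = 308.55 · e^-0.008500 = 308.55 × 0.991536 = R$305.9384
Market R$299.30 < fair R$305.9384: forward underpriced → reverse cash-and-carry (short spot, go long the forward).
At maturity, profit = |F_mkt − F*| = |299.30 − 305.9384| = R$6.64 per share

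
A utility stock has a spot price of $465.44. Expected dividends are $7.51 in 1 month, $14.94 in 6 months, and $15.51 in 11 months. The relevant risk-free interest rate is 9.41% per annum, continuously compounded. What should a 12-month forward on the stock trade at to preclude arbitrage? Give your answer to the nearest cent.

PV(dividends) I = 7.51·e^(−0.0941·1/12) + 14.94·e^(−0.0941·6/12) + 15.51·e^(−0.0941·11/12)
I = 7.4513 + 14.2534 + 14.2282 = 35.9329
F = (S − I)·e^(rT) = (465.44 − 35.9329) · e^(0.0941·12/12)
= 429.5071 · e^0.094100 = 429.5071 × 1.098670 = $471.89

$471.89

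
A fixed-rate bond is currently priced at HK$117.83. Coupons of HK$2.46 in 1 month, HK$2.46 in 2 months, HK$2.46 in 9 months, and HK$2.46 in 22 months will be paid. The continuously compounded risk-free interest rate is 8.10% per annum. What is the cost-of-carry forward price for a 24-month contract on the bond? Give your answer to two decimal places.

PV(coupons) I = 2.46·e^(−0.0810·1/12) + 2.46·e^(−0.0810·2/12) + 2.46·e^(−0.0810·9/12) + 2.46·e^(−0.0810·22/12)
I = 2.4435 + 2.4270 + 2.3150 + 2.1205 = 9.3060
F = (S − I)·e^(rT) = (117.83 − 9.3060) · e^(0.0810·24/12)
= 108.5240 · e^0.162000 = 108.5240 × 1.175860 = HK$127.61

HK$127.61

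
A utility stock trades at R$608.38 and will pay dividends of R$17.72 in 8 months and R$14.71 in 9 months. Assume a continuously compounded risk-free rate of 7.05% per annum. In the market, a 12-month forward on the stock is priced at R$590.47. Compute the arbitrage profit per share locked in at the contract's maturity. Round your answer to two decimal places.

PV(dividends) I = 17.72·e^(−0.0705·8/12) + 14.71·e^(−0.0705·9/12) = 30.8588
Fair forward F* = (S − I)·e^(rT) = (608.38 − 30.8588)·e^0.070500 = 577.5212 × 1.073045 = 619.7062
Market R$590.47 < fair 619.7062: forward underpriced → reverse cash-and-carry (short the stock, invest proceeds at r, pay the dividends, go long the forward).
Profit at T = |F_mkt − F*| = |590.47 − 619.7062| = R$29.24 per share

R$29.24 per share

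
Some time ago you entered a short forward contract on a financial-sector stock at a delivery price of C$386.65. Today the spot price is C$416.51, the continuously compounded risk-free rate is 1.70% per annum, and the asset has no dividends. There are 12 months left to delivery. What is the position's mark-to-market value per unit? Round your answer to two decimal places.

Current fair forward for the remaining 12 months: F = S·e^(r·T), r = 0.0170
F = 416.51 · e^(0.0170 × 12/12) = 416.51 × 1.017145 = 423.6511
Value of long forward = (F − K)·e^(−rT) = (423.6511 − 386.65) · e^(−0.0170·12/12)
= 37.0011 × 0.983144 = 36.38
Short position value = −(long value) = -C$36.38

-C$36.38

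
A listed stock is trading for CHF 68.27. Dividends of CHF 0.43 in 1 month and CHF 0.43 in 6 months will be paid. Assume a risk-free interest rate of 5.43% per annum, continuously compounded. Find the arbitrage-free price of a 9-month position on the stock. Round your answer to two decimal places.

PV(dividends) I = 0.43·e^(−0.0543·1/12) + 0.43·e^(−0.0543·6/12)
I = 0.4281 + 0.4185 = 0.8466
F = (S − I)·e^(rT) = (68.27 − 0.8466) · e^(0.0543·9/12)
= 67.4234 · e^0.040725 = 67.4234 × 1.041566 = CHF 70.23

CHF 70.23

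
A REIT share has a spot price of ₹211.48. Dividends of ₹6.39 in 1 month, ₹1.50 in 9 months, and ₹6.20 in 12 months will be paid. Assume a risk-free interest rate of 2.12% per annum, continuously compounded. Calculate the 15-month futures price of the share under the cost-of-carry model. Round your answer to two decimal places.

₹202.86

PV(dividends) I = 6.39·e^(−0.0212·1/12) + 1.50·e^(−0.0212·9/12) + 6.20·e^(−0.0212·12/12)
I = 6.3787 + 1.4763 + 6.0699 = 13.9249
F = (S − I)·e^(rT) = (211.48 − 13.9249) · e^(0.0212·15/12)
= 197.5551 · e^0.026500 = 197.5551 × 1.026854 = ₹202.86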